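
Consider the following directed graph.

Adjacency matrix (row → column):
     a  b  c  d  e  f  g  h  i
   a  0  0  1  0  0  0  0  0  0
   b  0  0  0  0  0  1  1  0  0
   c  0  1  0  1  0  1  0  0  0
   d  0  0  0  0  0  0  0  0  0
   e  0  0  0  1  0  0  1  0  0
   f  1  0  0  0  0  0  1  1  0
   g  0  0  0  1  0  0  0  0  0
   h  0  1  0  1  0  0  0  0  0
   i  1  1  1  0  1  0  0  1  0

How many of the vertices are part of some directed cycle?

A vertex is on a directed cycle iff it belongs to a strongly connected component of size ≥ 2 (or has a self-loop).
The vertices on cycles are {a, b, c, f, h} — 5 in total.

5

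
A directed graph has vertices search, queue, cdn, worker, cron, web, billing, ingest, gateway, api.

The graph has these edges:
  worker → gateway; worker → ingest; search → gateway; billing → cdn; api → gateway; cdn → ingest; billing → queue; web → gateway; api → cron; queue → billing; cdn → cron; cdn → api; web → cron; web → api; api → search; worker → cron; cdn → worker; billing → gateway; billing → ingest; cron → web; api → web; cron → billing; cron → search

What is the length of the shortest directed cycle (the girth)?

For each vertex v, BFS finds the shortest path from v back to v.
The shortest such closed walk is billing → queue → billing, length 2.

2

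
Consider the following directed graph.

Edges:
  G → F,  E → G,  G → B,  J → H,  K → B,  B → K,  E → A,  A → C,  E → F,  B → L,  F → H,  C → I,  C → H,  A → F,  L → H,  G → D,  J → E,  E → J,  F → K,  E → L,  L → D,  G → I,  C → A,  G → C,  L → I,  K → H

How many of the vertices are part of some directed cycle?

6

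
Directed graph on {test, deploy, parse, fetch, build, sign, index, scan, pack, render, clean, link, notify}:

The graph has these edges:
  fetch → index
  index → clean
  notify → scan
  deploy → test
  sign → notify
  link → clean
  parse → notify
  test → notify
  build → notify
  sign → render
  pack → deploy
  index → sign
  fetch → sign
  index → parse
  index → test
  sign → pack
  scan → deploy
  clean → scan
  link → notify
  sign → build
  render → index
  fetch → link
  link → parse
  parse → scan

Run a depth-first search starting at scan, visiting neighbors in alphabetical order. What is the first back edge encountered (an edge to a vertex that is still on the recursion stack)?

notify→scan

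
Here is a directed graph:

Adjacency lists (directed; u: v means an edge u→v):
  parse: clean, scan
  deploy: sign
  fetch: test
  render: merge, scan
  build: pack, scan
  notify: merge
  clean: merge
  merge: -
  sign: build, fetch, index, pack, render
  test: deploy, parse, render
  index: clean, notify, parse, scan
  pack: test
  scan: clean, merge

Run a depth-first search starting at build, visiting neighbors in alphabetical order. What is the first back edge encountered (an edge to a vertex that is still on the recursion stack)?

sign→build

DFS from build (visiting neighbors in alphabetical order); mark gray on enter, black on exit:
build gray
  pack gray
    test gray
      deploy gray
        sign gray
          sign→build: build is gray → back edge
First back edge: sign → build.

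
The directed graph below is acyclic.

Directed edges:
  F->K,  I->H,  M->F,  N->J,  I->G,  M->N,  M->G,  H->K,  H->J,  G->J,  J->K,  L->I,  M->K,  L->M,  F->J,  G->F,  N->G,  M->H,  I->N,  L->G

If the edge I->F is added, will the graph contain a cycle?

No

Adding I→F creates a cycle iff F can already reach I.
Explore from F: no path reaches I. The graph stays acyclic.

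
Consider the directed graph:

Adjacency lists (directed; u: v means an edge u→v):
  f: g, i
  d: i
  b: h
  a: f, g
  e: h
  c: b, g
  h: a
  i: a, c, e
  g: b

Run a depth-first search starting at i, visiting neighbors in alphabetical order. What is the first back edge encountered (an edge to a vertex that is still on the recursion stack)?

h->a

DFS from i (visiting neighbors in alphabetical order); mark gray on enter, black on exit:
i gray
  a gray
    f gray
      g gray
        b gray
          h gray
            h→a: a is gray → back edge
First back edge: h → a.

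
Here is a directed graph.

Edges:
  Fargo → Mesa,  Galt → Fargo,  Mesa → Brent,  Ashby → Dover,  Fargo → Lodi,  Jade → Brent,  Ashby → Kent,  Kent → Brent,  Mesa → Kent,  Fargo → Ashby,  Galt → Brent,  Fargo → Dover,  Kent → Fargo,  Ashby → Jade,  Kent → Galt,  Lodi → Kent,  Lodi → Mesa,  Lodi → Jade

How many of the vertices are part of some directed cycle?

6

A vertex is on a directed cycle iff it belongs to a strongly connected component of size ≥ 2 (or has a self-loop).
The vertices on cycles are {Galt, Kent, Lodi, Mesa, Ashby, Fargo} — 6 in total.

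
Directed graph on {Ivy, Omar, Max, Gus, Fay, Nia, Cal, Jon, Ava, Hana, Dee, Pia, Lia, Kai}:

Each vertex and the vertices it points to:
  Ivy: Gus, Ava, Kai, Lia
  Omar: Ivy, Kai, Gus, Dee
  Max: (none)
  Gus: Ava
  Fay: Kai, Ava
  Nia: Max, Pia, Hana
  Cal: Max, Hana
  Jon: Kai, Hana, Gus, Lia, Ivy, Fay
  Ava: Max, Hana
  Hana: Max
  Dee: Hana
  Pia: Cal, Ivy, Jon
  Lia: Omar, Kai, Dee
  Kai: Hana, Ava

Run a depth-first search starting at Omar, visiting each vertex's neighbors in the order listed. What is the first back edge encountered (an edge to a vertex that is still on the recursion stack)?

Lia->Omar

DFS from Omar (visiting each vertex's neighbors in the order listed); mark gray on enter, black on exit:
Omar gray
  Ivy gray
    Gus gray
      Ava gray
        Max gray
        Max black
        Hana gray
          Hana→Max: Max black — skip
        Hana black
      Ava black
    Gus black
    Ivy→Ava: Ava black — skip
    Kai gray
      Kai→Hana: Hana black — skip
      Kai→Ava: Ava black — skip
    Kai black
    Lia gray
      Lia→Omar: Omar is gray → back edge
First back edge: Lia → Omar.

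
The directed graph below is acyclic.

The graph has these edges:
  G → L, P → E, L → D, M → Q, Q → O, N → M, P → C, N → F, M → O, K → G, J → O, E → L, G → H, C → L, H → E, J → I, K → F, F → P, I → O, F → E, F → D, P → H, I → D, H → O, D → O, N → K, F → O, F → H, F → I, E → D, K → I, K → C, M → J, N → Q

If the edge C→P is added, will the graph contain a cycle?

Yes

Adding C→P creates a cycle iff P can already reach C.
Path from P: P → C.
So P → … → C → P is a cycle.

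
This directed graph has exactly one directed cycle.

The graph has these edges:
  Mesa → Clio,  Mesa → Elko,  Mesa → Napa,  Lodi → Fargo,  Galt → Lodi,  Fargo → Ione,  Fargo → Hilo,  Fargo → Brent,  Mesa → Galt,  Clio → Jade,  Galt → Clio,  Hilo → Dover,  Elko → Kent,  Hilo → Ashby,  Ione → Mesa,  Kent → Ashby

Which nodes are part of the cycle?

DFS with gray/black marking from Fargo:
Fargo gray
  Brent gray
  Brent black
  Ione gray
    Mesa gray
      Napa gray
      Napa black
      Galt gray
        Clio gray
          Jade gray
          Jade black
        Clio black
        Lodi gray
          Lodi→Fargo: Fargo is gray → back edge
Back edge closes the cycle Fargo → Ione → Mesa → Galt → Lodi → Fargo; its vertices are {Galt, Ione, Lodi, Mesa, Fargo}.

Galt, Ione, Lodi, Mesa, Fargo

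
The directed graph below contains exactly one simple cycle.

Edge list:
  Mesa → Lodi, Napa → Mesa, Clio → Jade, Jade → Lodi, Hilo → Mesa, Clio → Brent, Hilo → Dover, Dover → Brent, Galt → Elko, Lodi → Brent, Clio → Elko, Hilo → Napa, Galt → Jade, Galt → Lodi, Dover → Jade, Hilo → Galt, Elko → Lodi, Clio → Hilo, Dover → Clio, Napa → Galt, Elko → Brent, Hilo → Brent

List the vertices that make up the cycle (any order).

DFS with gray/black marking from Hilo:
Hilo gray
  Brent gray
  Brent black
  Galt gray
    Elko gray
      Elko→Brent: Brent black — skip
      Lodi gray
        Lodi→Brent: Brent black — skip
      Lodi black
    Elko black
    Galt→Lodi: Lodi black — skip
    Jade gray
      Jade→Lodi: Lodi black — skip
    Jade black
  Galt black
  Mesa gray
    Mesa→Lodi: Lodi black — skip
  Mesa black
  Dover gray
    Dover→Brent: Brent black — skip
    Dover→Jade: Jade black — skip
    Clio gray
      Clio→Brent: Brent black — skip
      Clio→Jade: Jade black — skip
      Clio→Elko: Elko black — skip
      Clio→Hilo: Hilo is gray → back edge
Back edge closes the cycle Hilo → Dover → Clio → Hilo; its vertices are {Clio, Hilo, Dover}.

Clio, Hilo, Dover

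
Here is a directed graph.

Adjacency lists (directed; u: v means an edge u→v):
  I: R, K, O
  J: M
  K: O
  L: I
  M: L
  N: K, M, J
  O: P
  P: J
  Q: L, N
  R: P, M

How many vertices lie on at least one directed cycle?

A vertex is on a directed cycle iff it belongs to a strongly connected component of size ≥ 2 (or has a self-loop).
The vertices on cycles are {I, J, K, L, M, O, P, R} — 8 in total.

8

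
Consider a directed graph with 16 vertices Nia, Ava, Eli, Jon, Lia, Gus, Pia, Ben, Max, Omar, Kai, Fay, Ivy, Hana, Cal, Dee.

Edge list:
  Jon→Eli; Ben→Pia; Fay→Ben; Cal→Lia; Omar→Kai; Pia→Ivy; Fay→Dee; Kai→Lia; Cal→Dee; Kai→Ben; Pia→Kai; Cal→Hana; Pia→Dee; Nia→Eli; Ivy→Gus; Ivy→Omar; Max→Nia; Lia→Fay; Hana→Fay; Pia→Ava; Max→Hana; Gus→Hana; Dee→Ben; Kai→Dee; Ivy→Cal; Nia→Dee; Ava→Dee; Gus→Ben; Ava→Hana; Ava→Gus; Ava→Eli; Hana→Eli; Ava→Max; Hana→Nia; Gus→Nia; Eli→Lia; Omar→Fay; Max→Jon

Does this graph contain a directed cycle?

DFS with white/gray/black marking, starting from Nia:
Nia gray
  Dee gray
    Ben gray
      Pia gray
        Pia→Dee: Dee is gray → back edge
Back edge found, so a cycle exists: Dee → Ben → Pia → Dee.

Yes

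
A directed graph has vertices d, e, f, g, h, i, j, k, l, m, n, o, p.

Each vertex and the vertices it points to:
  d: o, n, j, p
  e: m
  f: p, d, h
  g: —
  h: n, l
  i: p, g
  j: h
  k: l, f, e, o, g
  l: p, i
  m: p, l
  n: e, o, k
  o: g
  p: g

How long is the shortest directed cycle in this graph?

4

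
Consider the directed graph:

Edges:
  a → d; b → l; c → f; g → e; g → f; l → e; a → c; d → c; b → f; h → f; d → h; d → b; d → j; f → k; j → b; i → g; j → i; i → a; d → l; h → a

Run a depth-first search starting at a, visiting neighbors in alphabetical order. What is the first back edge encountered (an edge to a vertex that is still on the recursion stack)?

h->a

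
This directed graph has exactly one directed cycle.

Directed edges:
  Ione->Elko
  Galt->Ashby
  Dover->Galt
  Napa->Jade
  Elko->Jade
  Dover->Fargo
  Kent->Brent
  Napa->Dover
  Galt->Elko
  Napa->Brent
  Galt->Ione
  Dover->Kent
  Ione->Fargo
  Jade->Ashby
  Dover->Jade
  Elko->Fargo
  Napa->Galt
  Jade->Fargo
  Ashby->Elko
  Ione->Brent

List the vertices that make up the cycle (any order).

Elko, Jade, Ashby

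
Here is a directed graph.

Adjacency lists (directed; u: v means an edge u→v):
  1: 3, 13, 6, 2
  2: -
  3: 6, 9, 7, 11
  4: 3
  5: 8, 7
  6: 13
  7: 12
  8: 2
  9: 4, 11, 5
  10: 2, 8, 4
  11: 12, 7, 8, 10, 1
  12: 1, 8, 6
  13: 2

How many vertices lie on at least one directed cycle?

9

A vertex is on a directed cycle iff it belongs to a strongly connected component of size ≥ 2 (or has a self-loop).
The vertices on cycles are {1, 3, 4, 5, 7, 9, 10, 11, 12} — 9 in total.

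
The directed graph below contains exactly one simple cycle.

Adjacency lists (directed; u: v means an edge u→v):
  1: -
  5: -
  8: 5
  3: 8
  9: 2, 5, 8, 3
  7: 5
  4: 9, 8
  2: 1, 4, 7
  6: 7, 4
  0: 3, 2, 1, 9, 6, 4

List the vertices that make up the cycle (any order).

DFS with gray/black marking from 9:
9 gray
  2 gray
    1 gray
    1 black
    4 gray
      4→9: 9 is gray → back edge
Back edge closes the cycle 9 → 2 → 4 → 9; its vertices are {2, 4, 9}.

2, 4, 9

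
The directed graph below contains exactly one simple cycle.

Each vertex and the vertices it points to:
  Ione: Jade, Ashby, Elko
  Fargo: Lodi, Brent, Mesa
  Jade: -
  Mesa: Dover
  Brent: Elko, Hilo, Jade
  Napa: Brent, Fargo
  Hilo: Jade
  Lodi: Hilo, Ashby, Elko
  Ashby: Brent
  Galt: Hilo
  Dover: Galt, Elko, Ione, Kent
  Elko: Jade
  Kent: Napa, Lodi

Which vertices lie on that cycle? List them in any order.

Kent, Mesa, Napa, Dover, Fargo

DFS with gray/black marking from Dover:
Dover gray
  Galt gray
    Hilo gray
      Jade gray
      Jade black
    Hilo black
  Galt black
  Elko gray
    Elko→Jade: Jade black — skip
  Elko black
  Ione gray
    Ione→Jade: Jade black — skip
    Ashby gray
      Brent gray
        Brent→Elko: Elko black — skip
        Brent→Hilo: Hilo black — skip
        Brent→Jade: Jade black — skip
      Brent black
    Ashby black
    Ione→Elko: Elko black — skip
  Ione black
  Kent gray
    Napa gray
      Napa→Brent: Brent black — skip
      Fargo gray
        Lodi gray
          Lodi→Hilo: Hilo black — skip
          Lodi→Ashby: Ashby black — skip
          Lodi→Elko: Elko black — skip
        Lodi black
        Fargo→Brent: Brent black — skip
        Mesa gray
          Mesa→Dover: Dover is gray → back edge
Back edge closes the cycle Dover → Kent → Napa → Fargo → Mesa → Dover; its vertices are {Kent, Mesa, Napa, Dover, Fargo}.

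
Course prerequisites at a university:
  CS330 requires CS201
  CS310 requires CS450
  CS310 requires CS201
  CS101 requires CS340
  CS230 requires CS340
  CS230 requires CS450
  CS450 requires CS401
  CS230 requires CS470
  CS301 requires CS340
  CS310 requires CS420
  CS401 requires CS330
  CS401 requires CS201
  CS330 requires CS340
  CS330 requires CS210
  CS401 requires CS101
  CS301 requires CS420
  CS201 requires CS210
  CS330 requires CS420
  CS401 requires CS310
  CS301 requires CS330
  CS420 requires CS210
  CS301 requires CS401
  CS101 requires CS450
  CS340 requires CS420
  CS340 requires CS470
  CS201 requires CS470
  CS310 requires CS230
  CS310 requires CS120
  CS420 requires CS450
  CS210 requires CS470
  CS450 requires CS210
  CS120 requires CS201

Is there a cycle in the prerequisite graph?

Yes

DFS with white/gray/black marking, starting from CS330:
CS330 gray
  CS210 gray
    CS470 gray
    CS470 black
  CS210 black
  CS420 gray
    CS450 gray
      CS450→CS210: CS210 black — skip
      CS401 gray
        CS310 gray
          CS201 gray
            CS201→CS470: CS470 black — skip
            CS201→CS210: CS210 black — skip
          CS201 black
          CS310→CS450: CS450 is gray → back edge
Back edge found, so a cycle exists: CS450 → CS401 → CS310 → CS450.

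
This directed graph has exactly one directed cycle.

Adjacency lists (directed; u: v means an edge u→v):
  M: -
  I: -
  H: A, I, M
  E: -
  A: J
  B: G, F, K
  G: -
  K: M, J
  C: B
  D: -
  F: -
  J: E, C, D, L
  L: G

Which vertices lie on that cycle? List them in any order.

B, C, J, K

DFS with gray/black marking from J:
J gray
  E gray
  E black
  C gray
    B gray
      G gray
      G black
      F gray
      F black
      K gray
        M gray
        M black
        K→J: J is gray → back edge
Back edge closes the cycle J → C → B → K → J; its vertices are {B, C, J, K}.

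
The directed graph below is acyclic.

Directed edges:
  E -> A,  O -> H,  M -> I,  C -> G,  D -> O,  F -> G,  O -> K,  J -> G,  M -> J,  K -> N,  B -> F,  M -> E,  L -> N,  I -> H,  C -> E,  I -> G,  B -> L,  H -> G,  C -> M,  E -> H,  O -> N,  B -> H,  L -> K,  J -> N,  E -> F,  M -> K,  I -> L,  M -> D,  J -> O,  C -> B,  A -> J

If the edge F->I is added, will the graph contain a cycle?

No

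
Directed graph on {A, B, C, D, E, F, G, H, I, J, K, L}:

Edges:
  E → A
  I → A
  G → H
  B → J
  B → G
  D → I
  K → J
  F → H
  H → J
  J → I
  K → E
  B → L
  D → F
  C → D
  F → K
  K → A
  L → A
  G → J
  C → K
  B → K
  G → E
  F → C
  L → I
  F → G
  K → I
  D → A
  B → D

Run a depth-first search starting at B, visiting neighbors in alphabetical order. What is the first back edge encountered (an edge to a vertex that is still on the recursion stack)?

C->D

DFS from B (visiting neighbors in alphabetical order); mark gray on enter, black on exit:
B gray
  D gray
    A gray
    A black
    F gray
      C gray
        C→D: D is gray → back edge
First back edge: C → D.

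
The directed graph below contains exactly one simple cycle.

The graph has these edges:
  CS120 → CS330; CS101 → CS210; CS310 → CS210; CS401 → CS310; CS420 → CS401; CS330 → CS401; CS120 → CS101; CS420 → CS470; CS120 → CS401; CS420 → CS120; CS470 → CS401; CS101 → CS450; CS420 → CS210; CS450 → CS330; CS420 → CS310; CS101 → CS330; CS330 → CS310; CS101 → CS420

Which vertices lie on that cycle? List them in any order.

DFS with gray/black marking from CS101:
CS101 gray
  CS450 gray
    CS330 gray
      CS310 gray
        CS210 gray
        CS210 black
      CS310 black
      CS401 gray
        CS401→CS310: CS310 black — skip
      CS401 black
    CS330 black
  CS450 black
  CS101→CS210: CS210 black — skip
  CS101→CS330: CS330 black — skip
  CS420 gray
    CS420→CS310: CS310 black — skip
    CS420→CS401: CS401 black — skip
    CS120 gray
      CS120→CS330: CS330 black — skip
      CS120→CS401: CS401 black — skip
      CS120→CS101: CS101 is gray → back edge
Back edge closes the cycle CS101 → CS420 → CS120 → CS101; its vertices are {CS101, CS120, CS420}.

CS101, CS120, CS420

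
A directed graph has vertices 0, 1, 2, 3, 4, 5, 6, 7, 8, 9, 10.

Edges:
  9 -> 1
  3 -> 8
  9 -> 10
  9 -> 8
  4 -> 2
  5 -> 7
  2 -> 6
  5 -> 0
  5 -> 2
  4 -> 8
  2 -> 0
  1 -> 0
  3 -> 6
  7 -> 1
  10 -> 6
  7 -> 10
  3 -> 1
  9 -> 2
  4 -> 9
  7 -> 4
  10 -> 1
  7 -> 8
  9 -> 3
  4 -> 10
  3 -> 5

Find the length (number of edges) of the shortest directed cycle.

5

For each vertex v, BFS finds the shortest path from v back to v.
The shortest such closed walk is 7 → 4 → 9 → 3 → 5 → 7, length 5.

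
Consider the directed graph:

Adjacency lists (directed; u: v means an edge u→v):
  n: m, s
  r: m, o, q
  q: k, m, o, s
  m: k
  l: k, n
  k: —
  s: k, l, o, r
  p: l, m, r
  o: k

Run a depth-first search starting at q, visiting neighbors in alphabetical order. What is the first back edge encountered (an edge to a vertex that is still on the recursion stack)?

n→s

DFS from q (visiting neighbors in alphabetical order); mark gray on enter, black on exit:
q gray
  k gray
  k black
  m gray
    m→k: k black — skip
  m black
  o gray
    o→k: k black — skip
  o black
  s gray
    s→k: k black — skip
    l gray
      l→k: k black — skip
      n gray
        n→m: m black — skip
        n→s: s is gray → back edge
First back edge: n → s.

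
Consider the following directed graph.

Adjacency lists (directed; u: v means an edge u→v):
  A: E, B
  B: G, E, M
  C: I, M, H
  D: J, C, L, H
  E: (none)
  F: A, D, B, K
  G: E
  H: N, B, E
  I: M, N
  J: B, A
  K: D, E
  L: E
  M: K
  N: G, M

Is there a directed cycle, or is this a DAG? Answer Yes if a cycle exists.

Yes

DFS with white/gray/black marking, starting from A:
A gray
  E gray
  E black
  B gray
    G gray
      G→E: E black — skip
    G black
    B→E: E black — skip
    M gray
      K gray
        D gray
          J gray
            J→B: B is gray → back edge
Back edge found, so a cycle exists: B → M → K → D → J → B.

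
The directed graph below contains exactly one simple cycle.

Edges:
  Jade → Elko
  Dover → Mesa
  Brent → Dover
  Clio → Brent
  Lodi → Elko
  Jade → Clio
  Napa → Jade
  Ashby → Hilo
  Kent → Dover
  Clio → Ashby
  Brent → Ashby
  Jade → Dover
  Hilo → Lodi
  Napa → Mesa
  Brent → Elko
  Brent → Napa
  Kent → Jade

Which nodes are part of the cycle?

DFS with gray/black marking from Jade:
Jade gray
  Dover gray
    Mesa gray
    Mesa black
  Dover black
  Clio gray
    Ashby gray
      Hilo gray
        Lodi gray
          Elko gray
          Elko black
        Lodi black
      Hilo black
    Ashby black
    Brent gray
      Napa gray
        Napa→Jade: Jade is gray → back edge
Back edge closes the cycle Jade → Clio → Brent → Napa → Jade; its vertices are {Clio, Jade, Napa, Brent}.

Clio, Jade, Napa, Brent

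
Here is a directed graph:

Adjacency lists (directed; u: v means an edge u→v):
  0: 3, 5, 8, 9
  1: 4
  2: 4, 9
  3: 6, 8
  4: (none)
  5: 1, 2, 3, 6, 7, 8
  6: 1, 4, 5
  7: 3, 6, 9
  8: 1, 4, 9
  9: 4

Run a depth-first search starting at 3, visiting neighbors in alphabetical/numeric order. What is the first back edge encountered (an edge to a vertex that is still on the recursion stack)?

5->3

DFS from 3 (visiting neighbors in alphabetical/numeric order); mark gray on enter, black on exit:
3 gray
  6 gray
    1 gray
      4 gray
      4 black
    1 black
    6→4: 4 black — skip
    5 gray
      5→1: 1 black — skip
      2 gray
        2→4: 4 black — skip
        9 gray
          9→4: 4 black — skip
        9 black
      2 black
      5→3: 3 is gray → back edge
First back edge: 5 → 3.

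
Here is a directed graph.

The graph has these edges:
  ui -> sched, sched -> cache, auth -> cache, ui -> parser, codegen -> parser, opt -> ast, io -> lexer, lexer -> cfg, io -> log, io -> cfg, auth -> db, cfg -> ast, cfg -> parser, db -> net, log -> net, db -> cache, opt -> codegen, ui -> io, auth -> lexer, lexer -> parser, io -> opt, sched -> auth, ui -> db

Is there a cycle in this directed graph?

No

DFS with white/gray/black marking, starting from parser:
parser gray
parser black
auth gray
  cache gray
  cache black
  lexer gray
    cfg gray
      cfg→parser: parser black — skip
      ast gray
      ast black
    cfg black
    lexer→parser: parser black — skip
  lexer black
  db gray
    db→cache: cache black — skip
    net gray
    net black
  db black
auth black
log gray
  log→net: net black — skip
log black
ui gray
  io gray
    io→log: log black — skip
    opt gray
      opt→ast: ast black — skip
      codegen gray
        codegen→parser: parser black — skip
      codegen black
    opt black
    io→cfg: cfg black — skip
    io→lexer: lexer black — skip
  io black
  ui→db: db black — skip
  sched gray
    sched→cache: cache black — skip
    sched→auth: auth black — skip
  sched black
  ui→parser: parser black — skip
ui black
Every edge goes to a white or black vertex — no back edge, so the graph is acyclic.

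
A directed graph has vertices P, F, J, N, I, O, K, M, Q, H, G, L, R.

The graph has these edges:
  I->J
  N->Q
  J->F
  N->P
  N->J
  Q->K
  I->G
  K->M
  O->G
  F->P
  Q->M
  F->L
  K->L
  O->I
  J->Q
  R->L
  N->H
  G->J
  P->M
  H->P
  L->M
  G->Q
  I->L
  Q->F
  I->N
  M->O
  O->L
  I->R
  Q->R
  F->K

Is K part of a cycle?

Yes

K is on a cycle iff K can reach itself via ≥1 edge.
K → M → O → G → Q → K — yes.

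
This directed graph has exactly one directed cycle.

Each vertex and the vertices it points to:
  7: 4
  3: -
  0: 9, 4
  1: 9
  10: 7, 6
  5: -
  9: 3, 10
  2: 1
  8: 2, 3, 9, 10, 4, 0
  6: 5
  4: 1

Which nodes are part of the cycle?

DFS with gray/black marking from 10:
10 gray
  7 gray
    4 gray
      1 gray
        9 gray
          3 gray
          3 black
          9→10: 10 is gray → back edge
Back edge closes the cycle 10 → 7 → 4 → 1 → 9 → 10; its vertices are {1, 4, 7, 9, 10}.

1, 4, 7, 9, 10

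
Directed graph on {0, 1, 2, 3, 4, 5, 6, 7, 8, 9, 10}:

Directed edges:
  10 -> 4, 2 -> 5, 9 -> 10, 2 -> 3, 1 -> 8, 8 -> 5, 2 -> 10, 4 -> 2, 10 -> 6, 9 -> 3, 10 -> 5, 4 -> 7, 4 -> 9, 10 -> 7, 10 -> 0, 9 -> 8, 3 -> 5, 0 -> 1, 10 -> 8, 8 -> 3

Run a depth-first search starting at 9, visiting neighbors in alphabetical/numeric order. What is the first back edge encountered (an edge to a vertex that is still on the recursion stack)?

2->10

DFS from 9 (visiting neighbors in alphabetical/numeric order); mark gray on enter, black on exit:
9 gray
  3 gray
    5 gray
    5 black
  3 black
  8 gray
    8→3: 3 black — skip
    8→5: 5 black — skip
  8 black
  10 gray
    0 gray
      1 gray
        1→8: 8 black — skip
      1 black
    0 black
    4 gray
      2 gray
        2→3: 3 black — skip
        2→5: 5 black — skip
        2→10: 10 is gray → back edge
First back edge: 2 → 10.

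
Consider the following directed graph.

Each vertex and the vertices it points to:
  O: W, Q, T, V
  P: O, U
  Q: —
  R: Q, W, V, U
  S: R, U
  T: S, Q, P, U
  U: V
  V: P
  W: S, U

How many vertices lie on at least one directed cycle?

A vertex is on a directed cycle iff it belongs to a strongly connected component of size ≥ 2 (or has a self-loop).
The vertices on cycles are {O, P, R, S, T, U, V, W} — 8 in total.

8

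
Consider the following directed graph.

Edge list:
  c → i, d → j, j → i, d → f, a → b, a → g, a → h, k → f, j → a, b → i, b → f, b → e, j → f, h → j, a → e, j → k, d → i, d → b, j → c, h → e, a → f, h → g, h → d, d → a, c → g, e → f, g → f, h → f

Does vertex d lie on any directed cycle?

Yes

d is on a cycle iff d can reach itself via ≥1 edge.
d → a → h → d — yes.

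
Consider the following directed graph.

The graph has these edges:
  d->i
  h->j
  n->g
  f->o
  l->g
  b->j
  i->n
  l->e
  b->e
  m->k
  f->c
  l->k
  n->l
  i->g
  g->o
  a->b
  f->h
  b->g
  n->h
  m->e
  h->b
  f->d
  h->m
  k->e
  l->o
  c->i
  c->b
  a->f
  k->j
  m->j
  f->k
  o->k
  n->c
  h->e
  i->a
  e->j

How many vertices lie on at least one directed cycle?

6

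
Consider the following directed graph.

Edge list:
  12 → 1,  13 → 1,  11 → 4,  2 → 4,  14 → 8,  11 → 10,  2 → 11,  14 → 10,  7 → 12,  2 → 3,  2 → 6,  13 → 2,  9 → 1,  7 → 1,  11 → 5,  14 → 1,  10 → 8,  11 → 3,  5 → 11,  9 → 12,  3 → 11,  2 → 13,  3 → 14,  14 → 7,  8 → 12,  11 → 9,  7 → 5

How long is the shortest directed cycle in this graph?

2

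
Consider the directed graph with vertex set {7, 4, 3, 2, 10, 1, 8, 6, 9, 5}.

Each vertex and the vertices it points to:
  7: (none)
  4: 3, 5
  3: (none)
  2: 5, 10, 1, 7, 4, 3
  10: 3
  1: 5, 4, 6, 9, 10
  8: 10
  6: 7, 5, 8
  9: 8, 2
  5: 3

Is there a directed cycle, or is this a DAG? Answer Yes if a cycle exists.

Yes

DFS with white/gray/black marking, starting from 7:
7 gray
7 black
4 gray
  3 gray
  3 black
  5 gray
    5→3: 3 black — skip
  5 black
4 black
2 gray
  2→5: 5 black — skip
  10 gray
    10→3: 3 black — skip
  10 black
  1 gray
    1→5: 5 black — skip
    1→4: 4 black — skip
    6 gray
      6→7: 7 black — skip
      6→5: 5 black — skip
      8 gray
        8→10: 10 black — skip
      8 black
    6 black
    9 gray
      9→8: 8 black — skip
      9→2: 2 is gray → back edge
Back edge found, so a cycle exists: 2 → 1 → 9 → 2.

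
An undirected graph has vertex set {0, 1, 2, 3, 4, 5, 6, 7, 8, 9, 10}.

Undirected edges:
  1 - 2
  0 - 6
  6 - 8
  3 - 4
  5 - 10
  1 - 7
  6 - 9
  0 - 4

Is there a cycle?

No

DFS, tracking each vertex's parent; an edge to a visited non-parent vertex closes a cycle.
Start from 6:
visit 6 (parent –)
  visit 0 (parent 6)
    0–6: parent, skip
    visit 4 (parent 0)
      visit 3 (parent 4)
        3–4: parent, skip
      4–0: parent, skip
  visit 9 (parent 6)
    9–6: parent, skip
  visit 8 (parent 6)
    8–6: parent, skip
visit 1 (parent –)
  visit 7 (parent 1)
    7–1: parent, skip
  visit 2 (parent 1)
    2–1: parent, skip
visit 5 (parent –)
  visit 10 (parent 5)
    10–5: parent, skip
No non-parent visited neighbor found — the graph is a forest.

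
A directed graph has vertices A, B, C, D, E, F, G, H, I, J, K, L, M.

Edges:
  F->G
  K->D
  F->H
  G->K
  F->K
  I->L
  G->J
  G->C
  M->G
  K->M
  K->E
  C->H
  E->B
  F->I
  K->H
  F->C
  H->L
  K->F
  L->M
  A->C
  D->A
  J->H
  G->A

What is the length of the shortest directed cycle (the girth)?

2

For each vertex v, BFS finds the shortest path from v back to v.
The shortest such closed walk is K → F → K, length 2.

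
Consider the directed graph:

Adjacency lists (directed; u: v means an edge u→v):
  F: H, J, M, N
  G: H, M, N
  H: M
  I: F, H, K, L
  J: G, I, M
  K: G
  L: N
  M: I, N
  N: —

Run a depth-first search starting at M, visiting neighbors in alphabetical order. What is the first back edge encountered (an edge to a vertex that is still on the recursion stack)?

DFS from M (visiting neighbors in alphabetical order); mark gray on enter, black on exit:
M gray
  I gray
    F gray
      H gray
        H→M: M is gray → back edge
First back edge: H → M.

H→M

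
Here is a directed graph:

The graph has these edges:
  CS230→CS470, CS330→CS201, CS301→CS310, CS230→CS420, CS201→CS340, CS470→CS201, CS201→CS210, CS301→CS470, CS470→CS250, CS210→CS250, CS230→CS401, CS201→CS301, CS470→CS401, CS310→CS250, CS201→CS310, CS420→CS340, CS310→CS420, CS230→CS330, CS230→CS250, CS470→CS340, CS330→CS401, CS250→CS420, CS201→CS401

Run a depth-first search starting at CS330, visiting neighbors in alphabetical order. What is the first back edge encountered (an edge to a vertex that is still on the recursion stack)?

CS470→CS201

DFS from CS330 (visiting neighbors in alphabetical order); mark gray on enter, black on exit:
CS330 gray
  CS201 gray
    CS210 gray
      CS250 gray
        CS420 gray
          CS340 gray
          CS340 black
        CS420 black
      CS250 black
    CS210 black
    CS301 gray
      CS310 gray
        CS310→CS250: CS250 black — skip
        CS310→CS420: CS420 black — skip
      CS310 black
      CS470 gray
        CS470→CS201: CS201 is gray → back edge
First back edge: CS470 → CS201.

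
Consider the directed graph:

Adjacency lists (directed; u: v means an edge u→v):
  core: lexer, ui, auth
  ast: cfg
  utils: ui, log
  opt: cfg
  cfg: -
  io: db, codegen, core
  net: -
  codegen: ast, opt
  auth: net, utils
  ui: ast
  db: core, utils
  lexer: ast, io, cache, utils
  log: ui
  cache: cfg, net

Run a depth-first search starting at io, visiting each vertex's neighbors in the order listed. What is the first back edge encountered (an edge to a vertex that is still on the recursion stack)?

lexer->io

DFS from io (visiting each vertex's neighbors in the order listed); mark gray on enter, black on exit:
io gray
  db gray
    core gray
      lexer gray
        ast gray
          cfg gray
          cfg black
        ast black
        lexer→io: io is gray → back edge
First back edge: lexer → io.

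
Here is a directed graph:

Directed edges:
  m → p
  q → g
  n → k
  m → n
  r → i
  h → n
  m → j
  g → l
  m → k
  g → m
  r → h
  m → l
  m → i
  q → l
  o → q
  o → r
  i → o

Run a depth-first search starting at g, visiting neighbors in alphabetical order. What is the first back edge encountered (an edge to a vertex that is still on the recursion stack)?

q→g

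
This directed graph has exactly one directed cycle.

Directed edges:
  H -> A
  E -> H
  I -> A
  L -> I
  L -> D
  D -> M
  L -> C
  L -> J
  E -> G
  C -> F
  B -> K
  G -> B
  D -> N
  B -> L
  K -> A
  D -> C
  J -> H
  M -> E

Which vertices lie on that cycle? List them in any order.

DFS with gray/black marking from L:
L gray
  D gray
    M gray
      E gray
        G gray
          B gray
            K gray
              A gray
              A black
            K black
            B→L: L is gray → back edge
Back edge closes the cycle L → D → M → E → G → B → L; its vertices are {B, D, E, G, L, M}.

B, D, E, G, L, M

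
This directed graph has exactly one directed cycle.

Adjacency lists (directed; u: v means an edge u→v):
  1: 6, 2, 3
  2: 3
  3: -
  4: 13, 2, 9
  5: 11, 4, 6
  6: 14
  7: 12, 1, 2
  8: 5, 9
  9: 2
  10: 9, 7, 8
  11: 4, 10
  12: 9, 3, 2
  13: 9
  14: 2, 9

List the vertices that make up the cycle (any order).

DFS with gray/black marking from 11:
11 gray
  4 gray
    13 gray
      9 gray
        2 gray
          3 gray
          3 black
        2 black
      9 black
    13 black
    4→2: 2 black — skip
    4→9: 9 black — skip
  4 black
  10 gray
    10→9: 9 black — skip
    7 gray
      12 gray
        12→9: 9 black — skip
        12→3: 3 black — skip
        12→2: 2 black — skip
      12 black
      1 gray
        6 gray
          14 gray
            14→2: 2 black — skip
            14→9: 9 black — skip
          14 black
        6 black
        1→2: 2 black — skip
        1→3: 3 black — skip
      1 black
      7→2: 2 black — skip
    7 black
    8 gray
      5 gray
        5→11: 11 is gray → back edge
Back edge closes the cycle 11 → 10 → 8 → 5 → 11; its vertices are {5, 8, 10, 11}.

5, 8, 10, 11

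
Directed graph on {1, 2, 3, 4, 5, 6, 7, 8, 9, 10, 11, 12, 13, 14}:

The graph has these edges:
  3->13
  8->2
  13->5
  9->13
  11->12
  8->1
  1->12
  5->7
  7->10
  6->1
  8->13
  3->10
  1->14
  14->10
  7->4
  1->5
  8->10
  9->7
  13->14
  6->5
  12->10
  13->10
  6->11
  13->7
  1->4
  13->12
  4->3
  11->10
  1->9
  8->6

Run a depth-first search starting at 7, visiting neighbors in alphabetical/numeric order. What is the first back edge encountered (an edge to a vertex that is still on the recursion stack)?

5→7

DFS from 7 (visiting neighbors in alphabetical/numeric order); mark gray on enter, black on exit:
7 gray
  4 gray
    3 gray
      10 gray
      10 black
      13 gray
        5 gray
          5→7: 7 is gray → back edge
First back edge: 5 → 7.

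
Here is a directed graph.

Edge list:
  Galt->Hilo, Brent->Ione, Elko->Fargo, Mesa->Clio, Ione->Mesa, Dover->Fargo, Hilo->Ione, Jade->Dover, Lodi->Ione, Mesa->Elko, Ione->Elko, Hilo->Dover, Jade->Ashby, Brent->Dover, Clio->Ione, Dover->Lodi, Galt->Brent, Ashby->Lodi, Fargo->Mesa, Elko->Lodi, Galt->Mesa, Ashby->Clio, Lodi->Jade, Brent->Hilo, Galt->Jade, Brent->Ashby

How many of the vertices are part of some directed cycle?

A vertex is on a directed cycle iff it belongs to a strongly connected component of size ≥ 2 (or has a self-loop).
The vertices on cycles are {Clio, Elko, Ione, Jade, Lodi, Mesa, Ashby, Dover, Fargo} — 9 in total.

9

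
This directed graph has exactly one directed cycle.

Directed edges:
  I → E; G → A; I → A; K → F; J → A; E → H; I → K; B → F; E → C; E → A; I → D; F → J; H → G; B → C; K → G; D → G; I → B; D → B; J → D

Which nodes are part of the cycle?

B, D, F, J

DFS with gray/black marking from D:
D gray
  G gray
    A gray
    A black
  G black
  B gray
    F gray
      J gray
        J→D: D is gray → back edge
Back edge closes the cycle D → B → F → J → D; its vertices are {B, D, F, J}.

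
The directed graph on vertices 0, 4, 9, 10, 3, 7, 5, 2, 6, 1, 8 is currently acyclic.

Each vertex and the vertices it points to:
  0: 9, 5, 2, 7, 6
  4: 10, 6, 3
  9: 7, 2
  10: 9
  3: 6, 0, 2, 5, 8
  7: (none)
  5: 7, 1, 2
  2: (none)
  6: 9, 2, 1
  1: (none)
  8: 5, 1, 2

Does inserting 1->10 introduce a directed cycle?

No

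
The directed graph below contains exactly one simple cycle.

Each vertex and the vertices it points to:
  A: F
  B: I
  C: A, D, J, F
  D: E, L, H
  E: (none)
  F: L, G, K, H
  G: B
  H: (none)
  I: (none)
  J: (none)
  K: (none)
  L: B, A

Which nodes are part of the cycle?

DFS with gray/black marking from F:
F gray
  L gray
    B gray
      I gray
      I black
    B black
    A gray
      A→F: F is gray → back edge
Back edge closes the cycle F → L → A → F; its vertices are {A, F, L}.

A, F, L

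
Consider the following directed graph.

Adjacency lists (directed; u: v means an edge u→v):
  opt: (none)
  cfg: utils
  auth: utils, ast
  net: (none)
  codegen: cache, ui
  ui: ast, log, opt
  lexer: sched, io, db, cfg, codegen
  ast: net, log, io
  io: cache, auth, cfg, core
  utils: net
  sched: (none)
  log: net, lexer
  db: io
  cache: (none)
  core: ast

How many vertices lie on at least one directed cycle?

9

A vertex is on a directed cycle iff it belongs to a strongly connected component of size ≥ 2 (or has a self-loop).
The vertices on cycles are {db, io, ui, ast, log, auth, core, lexer, codegen} — 9 in total.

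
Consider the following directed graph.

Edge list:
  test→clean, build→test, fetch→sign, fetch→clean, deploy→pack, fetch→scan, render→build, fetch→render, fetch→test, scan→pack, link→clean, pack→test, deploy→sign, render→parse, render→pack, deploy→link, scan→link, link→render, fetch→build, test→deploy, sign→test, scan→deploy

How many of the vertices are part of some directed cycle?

7

A vertex is on a directed cycle iff it belongs to a strongly connected component of size ≥ 2 (or has a self-loop).
The vertices on cycles are {link, pack, sign, test, build, deploy, render} — 7 in total.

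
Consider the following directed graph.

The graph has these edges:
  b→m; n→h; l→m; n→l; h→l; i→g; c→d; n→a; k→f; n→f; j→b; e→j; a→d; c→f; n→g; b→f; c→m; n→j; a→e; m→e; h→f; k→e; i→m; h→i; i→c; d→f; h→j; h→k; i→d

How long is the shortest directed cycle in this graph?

4

For each vertex v, BFS finds the shortest path from v back to v.
The shortest such closed walk is j → b → m → e → j, length 4.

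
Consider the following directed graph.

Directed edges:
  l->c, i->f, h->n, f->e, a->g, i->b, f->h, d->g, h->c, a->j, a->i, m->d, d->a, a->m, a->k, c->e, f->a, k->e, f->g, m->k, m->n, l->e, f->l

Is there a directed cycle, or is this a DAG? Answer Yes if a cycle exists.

DFS with white/gray/black marking, starting from f:
f gray
  l gray
    c gray
      e gray
      e black
    c black
    l→e: e black — skip
  l black
  a gray
    k gray
      k→e: e black — skip
    k black
    i gray
      b gray
      b black
      i→f: f is gray → back edge
Back edge found, so a cycle exists: f → a → i → f.

Yes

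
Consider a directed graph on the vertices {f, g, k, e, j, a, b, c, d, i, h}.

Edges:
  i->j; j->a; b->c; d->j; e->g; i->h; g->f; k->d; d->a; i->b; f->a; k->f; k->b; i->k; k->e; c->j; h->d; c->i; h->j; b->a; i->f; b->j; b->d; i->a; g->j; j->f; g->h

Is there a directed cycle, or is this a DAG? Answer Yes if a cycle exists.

Yes

DFS with white/gray/black marking, starting from f:
f gray
  a gray
  a black
f black
g gray
  h gray
    d gray
      d→a: a black — skip
      j gray
        j→a: a black — skip
        j→f: f black — skip
      j black
    d black
    h→j: j black — skip
  h black
  g→f: f black — skip
  g→j: j black — skip
g black
k gray
  e gray
    e→g: g black — skip
  e black
  k→d: d black — skip
  k→f: f black — skip
  b gray
    b→j: j black — skip
    b→d: d black — skip
    b→a: a black — skip
    c gray
      c→j: j black — skip
      i gray
        i→f: f black — skip
        i→b: b is gray → back edge
Back edge found, so a cycle exists: b → c → i → b.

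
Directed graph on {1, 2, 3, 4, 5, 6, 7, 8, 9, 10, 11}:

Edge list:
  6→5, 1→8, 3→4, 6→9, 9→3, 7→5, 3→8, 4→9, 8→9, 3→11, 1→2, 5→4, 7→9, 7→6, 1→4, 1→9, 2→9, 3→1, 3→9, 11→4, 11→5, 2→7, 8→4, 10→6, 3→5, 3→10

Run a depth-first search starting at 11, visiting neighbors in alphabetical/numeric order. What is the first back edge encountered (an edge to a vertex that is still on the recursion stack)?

5->4

DFS from 11 (visiting neighbors in alphabetical/numeric order); mark gray on enter, black on exit:
11 gray
  4 gray
    9 gray
      3 gray
        1 gray
          2 gray
            7 gray
              5 gray
                5→4: 4 is gray → back edge
First back edge: 5 → 4.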